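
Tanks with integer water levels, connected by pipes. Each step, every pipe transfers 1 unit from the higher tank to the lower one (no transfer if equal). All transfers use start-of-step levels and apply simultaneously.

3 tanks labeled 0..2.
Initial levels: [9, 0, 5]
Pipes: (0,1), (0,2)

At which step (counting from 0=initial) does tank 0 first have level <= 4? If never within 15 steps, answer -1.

Step 1: flows [0->1,0->2] -> levels [7 1 6]
Step 2: flows [0->1,0->2] -> levels [5 2 7]
Step 3: flows [0->1,2->0] -> levels [5 3 6]
Step 4: flows [0->1,2->0] -> levels [5 4 5]
Step 5: flows [0->1,0=2] -> levels [4 5 5]
Tank 0 first reaches <=4 at step 5

Answer: 5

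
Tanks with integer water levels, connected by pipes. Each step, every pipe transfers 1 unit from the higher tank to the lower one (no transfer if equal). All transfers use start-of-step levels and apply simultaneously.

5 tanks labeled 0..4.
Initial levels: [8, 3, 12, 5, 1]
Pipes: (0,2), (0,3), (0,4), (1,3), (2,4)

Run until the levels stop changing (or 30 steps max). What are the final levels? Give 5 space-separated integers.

Step 1: flows [2->0,0->3,0->4,3->1,2->4] -> levels [7 4 10 5 3]
Step 2: flows [2->0,0->3,0->4,3->1,2->4] -> levels [6 5 8 5 5]
Step 3: flows [2->0,0->3,0->4,1=3,2->4] -> levels [5 5 6 6 7]
Step 4: flows [2->0,3->0,4->0,3->1,4->2] -> levels [8 6 6 4 5]
Step 5: flows [0->2,0->3,0->4,1->3,2->4] -> levels [5 5 6 6 7]
  -> period-2 cycle: step 5 state = step 3 state; never stabilizes
  -> state at step 30: (30-3) mod 2 = 1, same as step 4 -> [8 6 6 4 5]

Answer: 8 6 6 4 5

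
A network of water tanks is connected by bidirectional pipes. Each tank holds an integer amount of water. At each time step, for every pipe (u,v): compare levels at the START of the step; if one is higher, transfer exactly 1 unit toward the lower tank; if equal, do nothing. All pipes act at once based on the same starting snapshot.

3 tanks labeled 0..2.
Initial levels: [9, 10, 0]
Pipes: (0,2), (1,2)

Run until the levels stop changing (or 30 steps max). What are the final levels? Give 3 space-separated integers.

Answer: 6 6 7

Derivation:
Step 1: flows [0->2,1->2] -> levels [8 9 2]
Step 2: flows [0->2,1->2] -> levels [7 8 4]
Step 3: flows [0->2,1->2] -> levels [6 7 6]
Step 4: flows [0=2,1->2] -> levels [6 6 7]
Step 5: flows [2->0,2->1] -> levels [7 7 5]
Step 6: flows [0->2,1->2] -> levels [6 6 7]
  -> period-2 cycle: step 6 state = step 4 state; never stabilizes
  -> state at step 30: (30-4) mod 2 = 0, same as step 4 -> [6 6 7]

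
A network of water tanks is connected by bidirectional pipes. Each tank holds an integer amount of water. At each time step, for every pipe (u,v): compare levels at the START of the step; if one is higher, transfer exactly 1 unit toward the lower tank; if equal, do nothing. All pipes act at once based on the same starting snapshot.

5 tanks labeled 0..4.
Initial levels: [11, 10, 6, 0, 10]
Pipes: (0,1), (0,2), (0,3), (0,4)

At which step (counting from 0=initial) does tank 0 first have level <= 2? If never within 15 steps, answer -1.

Answer: -1

Derivation:
Step 1: flows [0->1,0->2,0->3,0->4] -> levels [7 11 7 1 11]
Step 2: flows [1->0,0=2,0->3,4->0] -> levels [8 10 7 2 10]
Step 3: flows [1->0,0->2,0->3,4->0] -> levels [8 9 8 3 9]
Step 4: flows [1->0,0=2,0->3,4->0] -> levels [9 8 8 4 8]
Step 5: flows [0->1,0->2,0->3,0->4] -> levels [5 9 9 5 9]
Step 6: flows [1->0,2->0,0=3,4->0] -> levels [8 8 8 5 8]
Step 7: flows [0=1,0=2,0->3,0=4] -> levels [7 8 8 6 8]
Step 8: flows [1->0,2->0,0->3,4->0] -> levels [9 7 7 7 7]
Step 9: flows [0->1,0->2,0->3,0->4] -> levels [5 8 8 8 8]
Step 10: flows [1->0,2->0,3->0,4->0] -> levels [9 7 7 7 7]
  -> period-2 cycle (repeats step 8); tank 0 never drops to <=2
Tank 0 never reaches <=2 within 15 steps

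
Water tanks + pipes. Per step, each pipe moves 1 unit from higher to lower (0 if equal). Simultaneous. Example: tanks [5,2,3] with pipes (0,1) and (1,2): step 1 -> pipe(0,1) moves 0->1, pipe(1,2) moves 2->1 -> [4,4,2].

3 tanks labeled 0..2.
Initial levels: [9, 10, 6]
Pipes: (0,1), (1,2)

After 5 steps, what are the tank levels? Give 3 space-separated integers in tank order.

Step 1: flows [1->0,1->2] -> levels [10 8 7]
Step 2: flows [0->1,1->2] -> levels [9 8 8]
Step 3: flows [0->1,1=2] -> levels [8 9 8]
Step 4: flows [1->0,1->2] -> levels [9 7 9]
Step 5: flows [0->1,2->1] -> levels [8 9 8]

Answer: 8 9 8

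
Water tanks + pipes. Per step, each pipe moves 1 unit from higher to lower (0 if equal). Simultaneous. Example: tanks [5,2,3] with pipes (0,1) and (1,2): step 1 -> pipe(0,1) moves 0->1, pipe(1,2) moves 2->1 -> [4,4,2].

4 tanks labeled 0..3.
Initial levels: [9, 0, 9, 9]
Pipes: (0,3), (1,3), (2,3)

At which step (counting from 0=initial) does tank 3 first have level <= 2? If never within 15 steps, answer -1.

Step 1: flows [0=3,3->1,2=3] -> levels [9 1 9 8]
Step 2: flows [0->3,3->1,2->3] -> levels [8 2 8 9]
Step 3: flows [3->0,3->1,3->2] -> levels [9 3 9 6]
Step 4: flows [0->3,3->1,2->3] -> levels [8 4 8 7]
Step 5: flows [0->3,3->1,2->3] -> levels [7 5 7 8]
Step 6: flows [3->0,3->1,3->2] -> levels [8 6 8 5]
Step 7: flows [0->3,1->3,2->3] -> levels [7 5 7 8]
  -> period-2 cycle (repeats step 5); tank 3 never drops to <=2
Tank 3 never reaches <=2 within 15 steps

Answer: -1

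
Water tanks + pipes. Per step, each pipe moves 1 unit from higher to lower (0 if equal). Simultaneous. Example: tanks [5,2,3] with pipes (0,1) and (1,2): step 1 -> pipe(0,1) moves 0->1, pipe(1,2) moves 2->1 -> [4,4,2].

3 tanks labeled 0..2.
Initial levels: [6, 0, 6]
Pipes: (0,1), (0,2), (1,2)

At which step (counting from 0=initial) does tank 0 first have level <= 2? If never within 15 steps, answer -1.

Step 1: flows [0->1,0=2,2->1] -> levels [5 2 5]
Step 2: flows [0->1,0=2,2->1] -> levels [4 4 4]
Step 3: flows [0=1,0=2,1=2] -> levels [4 4 4]
  -> stable; tank 0 stays at 4 > 2
Tank 0 never reaches <=2 within 15 steps

Answer: -1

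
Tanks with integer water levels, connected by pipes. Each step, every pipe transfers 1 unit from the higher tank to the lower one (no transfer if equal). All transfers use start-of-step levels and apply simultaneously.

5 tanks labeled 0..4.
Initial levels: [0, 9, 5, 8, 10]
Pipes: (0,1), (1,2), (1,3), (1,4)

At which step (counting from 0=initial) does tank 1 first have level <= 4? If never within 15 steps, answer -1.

Answer: 4

Derivation:
Step 1: flows [1->0,1->2,1->3,4->1] -> levels [1 7 6 9 9]
Step 2: flows [1->0,1->2,3->1,4->1] -> levels [2 7 7 8 8]
Step 3: flows [1->0,1=2,3->1,4->1] -> levels [3 8 7 7 7]
Step 4: flows [1->0,1->2,1->3,1->4] -> levels [4 4 8 8 8]
Tank 1 first reaches <=4 at step 4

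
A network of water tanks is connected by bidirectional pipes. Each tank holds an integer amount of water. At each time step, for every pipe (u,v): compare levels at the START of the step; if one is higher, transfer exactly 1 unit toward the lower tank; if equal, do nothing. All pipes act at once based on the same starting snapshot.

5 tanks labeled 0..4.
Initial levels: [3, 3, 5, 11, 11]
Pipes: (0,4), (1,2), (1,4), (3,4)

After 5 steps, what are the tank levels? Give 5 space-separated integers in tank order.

Answer: 6 6 6 7 8

Derivation:
Step 1: flows [4->0,2->1,4->1,3=4] -> levels [4 5 4 11 9]
Step 2: flows [4->0,1->2,4->1,3->4] -> levels [5 5 5 10 8]
Step 3: flows [4->0,1=2,4->1,3->4] -> levels [6 6 5 9 7]
Step 4: flows [4->0,1->2,4->1,3->4] -> levels [7 6 6 8 6]
Step 5: flows [0->4,1=2,1=4,3->4] -> levels [6 6 6 7 8]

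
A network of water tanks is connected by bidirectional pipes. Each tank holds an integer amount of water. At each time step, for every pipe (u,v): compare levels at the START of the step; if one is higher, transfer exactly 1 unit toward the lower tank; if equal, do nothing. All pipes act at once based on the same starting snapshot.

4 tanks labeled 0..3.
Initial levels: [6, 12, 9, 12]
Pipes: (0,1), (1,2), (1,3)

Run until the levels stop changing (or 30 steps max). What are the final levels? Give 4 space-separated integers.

Step 1: flows [1->0,1->2,1=3] -> levels [7 10 10 12]
Step 2: flows [1->0,1=2,3->1] -> levels [8 10 10 11]
Step 3: flows [1->0,1=2,3->1] -> levels [9 10 10 10]
Step 4: flows [1->0,1=2,1=3] -> levels [10 9 10 10]
Step 5: flows [0->1,2->1,3->1] -> levels [9 12 9 9]
Step 6: flows [1->0,1->2,1->3] -> levels [10 9 10 10]
  -> period-2 cycle: step 6 state = step 4 state; never stabilizes
  -> state at step 30: (30-4) mod 2 = 0, same as step 4 -> [10 9 10 10]

Answer: 10 9 10 10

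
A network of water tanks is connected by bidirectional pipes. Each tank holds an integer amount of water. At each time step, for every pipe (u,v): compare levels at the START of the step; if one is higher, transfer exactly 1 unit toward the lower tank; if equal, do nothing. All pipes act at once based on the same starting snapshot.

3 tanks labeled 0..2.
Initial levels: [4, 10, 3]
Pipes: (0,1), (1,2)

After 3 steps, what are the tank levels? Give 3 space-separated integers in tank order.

Answer: 6 5 6

Derivation:
Step 1: flows [1->0,1->2] -> levels [5 8 4]
Step 2: flows [1->0,1->2] -> levels [6 6 5]
Step 3: flows [0=1,1->2] -> levels [6 5 6]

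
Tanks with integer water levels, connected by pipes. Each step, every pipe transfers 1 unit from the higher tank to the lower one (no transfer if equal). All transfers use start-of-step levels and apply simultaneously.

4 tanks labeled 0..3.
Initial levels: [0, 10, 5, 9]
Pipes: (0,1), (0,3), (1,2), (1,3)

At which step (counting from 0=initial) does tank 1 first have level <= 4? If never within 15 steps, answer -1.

Step 1: flows [1->0,3->0,1->2,1->3] -> levels [2 7 6 9]
Step 2: flows [1->0,3->0,1->2,3->1] -> levels [4 6 7 7]
Step 3: flows [1->0,3->0,2->1,3->1] -> levels [6 7 6 5]
Step 4: flows [1->0,0->3,1->2,1->3] -> levels [6 4 7 7]
Tank 1 first reaches <=4 at step 4

Answer: 4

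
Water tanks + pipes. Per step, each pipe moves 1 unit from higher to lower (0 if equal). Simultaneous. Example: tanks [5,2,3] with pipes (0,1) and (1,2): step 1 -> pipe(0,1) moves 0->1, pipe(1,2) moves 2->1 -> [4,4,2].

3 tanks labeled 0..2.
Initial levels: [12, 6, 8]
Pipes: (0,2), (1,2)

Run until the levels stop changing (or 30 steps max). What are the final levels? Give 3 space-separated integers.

Step 1: flows [0->2,2->1] -> levels [11 7 8]
Step 2: flows [0->2,2->1] -> levels [10 8 8]
Step 3: flows [0->2,1=2] -> levels [9 8 9]
Step 4: flows [0=2,2->1] -> levels [9 9 8]
Step 5: flows [0->2,1->2] -> levels [8 8 10]
Step 6: flows [2->0,2->1] -> levels [9 9 8]
  -> period-2 cycle: step 6 state = step 4 state; never stabilizes
  -> state at step 30: (30-4) mod 2 = 0, same as step 4 -> [9 9 8]

Answer: 9 9 8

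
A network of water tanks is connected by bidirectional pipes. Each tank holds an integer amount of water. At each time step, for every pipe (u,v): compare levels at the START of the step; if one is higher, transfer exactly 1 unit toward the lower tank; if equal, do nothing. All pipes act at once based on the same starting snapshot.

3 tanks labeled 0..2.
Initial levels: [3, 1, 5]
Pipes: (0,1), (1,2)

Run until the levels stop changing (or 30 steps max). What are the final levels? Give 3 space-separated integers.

Step 1: flows [0->1,2->1] -> levels [2 3 4]
Step 2: flows [1->0,2->1] -> levels [3 3 3]
Step 3: flows [0=1,1=2] -> levels [3 3 3]
  -> stable (no change)

Answer: 3 3 3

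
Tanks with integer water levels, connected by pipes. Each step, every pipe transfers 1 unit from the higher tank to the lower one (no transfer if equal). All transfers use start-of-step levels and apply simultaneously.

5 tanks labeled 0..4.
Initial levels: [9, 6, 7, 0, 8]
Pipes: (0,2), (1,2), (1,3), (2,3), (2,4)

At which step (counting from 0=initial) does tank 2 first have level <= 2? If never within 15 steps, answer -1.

Step 1: flows [0->2,2->1,1->3,2->3,4->2] -> levels [8 6 7 2 7]
Step 2: flows [0->2,2->1,1->3,2->3,2=4] -> levels [7 6 6 4 7]
Step 3: flows [0->2,1=2,1->3,2->3,4->2] -> levels [6 5 7 6 6]
Step 4: flows [2->0,2->1,3->1,2->3,2->4] -> levels [7 7 3 6 7]
Step 5: flows [0->2,1->2,1->3,3->2,4->2] -> levels [6 5 7 6 6]
  -> period-2 cycle (repeats step 3); tank 2 never drops to <=2
Tank 2 never reaches <=2 within 15 steps

Answer: -1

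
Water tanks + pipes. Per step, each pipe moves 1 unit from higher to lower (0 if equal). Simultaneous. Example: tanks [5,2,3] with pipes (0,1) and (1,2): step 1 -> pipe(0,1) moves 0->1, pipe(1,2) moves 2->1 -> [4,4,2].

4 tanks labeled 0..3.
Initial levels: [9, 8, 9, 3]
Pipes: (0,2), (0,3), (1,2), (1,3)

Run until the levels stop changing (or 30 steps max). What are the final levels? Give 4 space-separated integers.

Step 1: flows [0=2,0->3,2->1,1->3] -> levels [8 8 8 5]
Step 2: flows [0=2,0->3,1=2,1->3] -> levels [7 7 8 7]
Step 3: flows [2->0,0=3,2->1,1=3] -> levels [8 8 6 7]
Step 4: flows [0->2,0->3,1->2,1->3] -> levels [6 6 8 9]
Step 5: flows [2->0,3->0,2->1,3->1] -> levels [8 8 6 7]
  -> period-2 cycle: step 5 state = step 3 state; never stabilizes
  -> state at step 30: (30-3) mod 2 = 1, same as step 4 -> [6 6 8 9]

Answer: 6 6 8 9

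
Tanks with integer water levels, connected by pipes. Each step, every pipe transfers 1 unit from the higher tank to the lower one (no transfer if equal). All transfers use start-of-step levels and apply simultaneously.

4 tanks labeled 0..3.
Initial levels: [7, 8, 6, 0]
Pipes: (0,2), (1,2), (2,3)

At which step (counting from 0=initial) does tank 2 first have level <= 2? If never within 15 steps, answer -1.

Answer: -1

Derivation:
Step 1: flows [0->2,1->2,2->3] -> levels [6 7 7 1]
Step 2: flows [2->0,1=2,2->3] -> levels [7 7 5 2]
Step 3: flows [0->2,1->2,2->3] -> levels [6 6 6 3]
Step 4: flows [0=2,1=2,2->3] -> levels [6 6 5 4]
Step 5: flows [0->2,1->2,2->3] -> levels [5 5 6 5]
Step 6: flows [2->0,2->1,2->3] -> levels [6 6 3 6]
Step 7: flows [0->2,1->2,3->2] -> levels [5 5 6 5]
  -> period-2 cycle (repeats step 5); tank 2 never drops to <=2
Tank 2 never reaches <=2 within 15 steps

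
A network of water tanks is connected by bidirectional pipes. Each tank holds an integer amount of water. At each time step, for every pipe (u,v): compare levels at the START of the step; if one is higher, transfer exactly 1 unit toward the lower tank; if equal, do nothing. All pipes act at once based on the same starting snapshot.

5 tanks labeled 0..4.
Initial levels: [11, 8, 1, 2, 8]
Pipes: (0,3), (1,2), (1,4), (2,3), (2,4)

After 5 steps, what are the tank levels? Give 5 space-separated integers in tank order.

Answer: 7 5 7 6 5

Derivation:
Step 1: flows [0->3,1->2,1=4,3->2,4->2] -> levels [10 7 4 2 7]
Step 2: flows [0->3,1->2,1=4,2->3,4->2] -> levels [9 6 5 4 6]
Step 3: flows [0->3,1->2,1=4,2->3,4->2] -> levels [8 5 6 6 5]
Step 4: flows [0->3,2->1,1=4,2=3,2->4] -> levels [7 6 4 7 6]
Step 5: flows [0=3,1->2,1=4,3->2,4->2] -> levels [7 5 7 6 5]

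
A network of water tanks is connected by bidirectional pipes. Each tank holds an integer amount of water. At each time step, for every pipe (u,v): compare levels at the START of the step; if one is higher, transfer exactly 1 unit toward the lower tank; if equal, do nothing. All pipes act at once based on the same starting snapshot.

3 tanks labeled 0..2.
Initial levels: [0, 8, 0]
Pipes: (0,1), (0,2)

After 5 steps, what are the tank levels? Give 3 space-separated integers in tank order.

Answer: 3 3 2

Derivation:
Step 1: flows [1->0,0=2] -> levels [1 7 0]
Step 2: flows [1->0,0->2] -> levels [1 6 1]
Step 3: flows [1->0,0=2] -> levels [2 5 1]
Step 4: flows [1->0,0->2] -> levels [2 4 2]
Step 5: flows [1->0,0=2] -> levels [3 3 2]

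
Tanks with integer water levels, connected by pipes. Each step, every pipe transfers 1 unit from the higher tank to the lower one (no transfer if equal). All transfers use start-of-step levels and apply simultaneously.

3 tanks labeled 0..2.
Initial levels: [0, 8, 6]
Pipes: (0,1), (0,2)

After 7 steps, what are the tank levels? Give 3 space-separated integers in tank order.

Step 1: flows [1->0,2->0] -> levels [2 7 5]
Step 2: flows [1->0,2->0] -> levels [4 6 4]
Step 3: flows [1->0,0=2] -> levels [5 5 4]
Step 4: flows [0=1,0->2] -> levels [4 5 5]
Step 5: flows [1->0,2->0] -> levels [6 4 4]
Step 6: flows [0->1,0->2] -> levels [4 5 5]
  -> period-2 cycle: step 6 state = step 4 state
  -> state at step 7: (7-4) mod 2 = 1, same as step 5 -> [6 4 4]

Answer: 6 4 4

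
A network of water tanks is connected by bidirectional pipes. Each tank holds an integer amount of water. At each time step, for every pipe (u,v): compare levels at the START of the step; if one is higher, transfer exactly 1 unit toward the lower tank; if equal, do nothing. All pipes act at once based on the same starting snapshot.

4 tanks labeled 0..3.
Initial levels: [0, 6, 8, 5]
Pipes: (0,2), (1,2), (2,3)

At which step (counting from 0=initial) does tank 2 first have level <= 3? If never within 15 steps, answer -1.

Step 1: flows [2->0,2->1,2->3] -> levels [1 7 5 6]
Step 2: flows [2->0,1->2,3->2] -> levels [2 6 6 5]
Step 3: flows [2->0,1=2,2->3] -> levels [3 6 4 6]
Step 4: flows [2->0,1->2,3->2] -> levels [4 5 5 5]
Step 5: flows [2->0,1=2,2=3] -> levels [5 5 4 5]
Step 6: flows [0->2,1->2,3->2] -> levels [4 4 7 4]
Step 7: flows [2->0,2->1,2->3] -> levels [5 5 4 5]
  -> period-2 cycle (repeats step 5); tank 2 never drops to <=3
Tank 2 never reaches <=3 within 15 steps

Answer: -1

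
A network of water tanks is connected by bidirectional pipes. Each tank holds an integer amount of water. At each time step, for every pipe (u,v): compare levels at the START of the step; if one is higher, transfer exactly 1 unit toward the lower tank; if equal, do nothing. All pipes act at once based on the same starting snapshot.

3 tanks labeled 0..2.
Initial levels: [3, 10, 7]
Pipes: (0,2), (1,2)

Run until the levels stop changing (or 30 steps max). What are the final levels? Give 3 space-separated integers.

Answer: 7 7 6

Derivation:
Step 1: flows [2->0,1->2] -> levels [4 9 7]
Step 2: flows [2->0,1->2] -> levels [5 8 7]
Step 3: flows [2->0,1->2] -> levels [6 7 7]
Step 4: flows [2->0,1=2] -> levels [7 7 6]
Step 5: flows [0->2,1->2] -> levels [6 6 8]
Step 6: flows [2->0,2->1] -> levels [7 7 6]
  -> period-2 cycle: step 6 state = step 4 state; never stabilizes
  -> state at step 30: (30-4) mod 2 = 0, same as step 4 -> [7 7 6]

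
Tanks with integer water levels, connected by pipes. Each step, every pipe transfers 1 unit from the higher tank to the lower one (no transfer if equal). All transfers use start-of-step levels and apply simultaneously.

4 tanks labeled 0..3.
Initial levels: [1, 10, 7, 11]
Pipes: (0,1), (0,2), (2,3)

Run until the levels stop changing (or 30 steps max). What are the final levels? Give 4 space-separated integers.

Answer: 6 8 8 7

Derivation:
Step 1: flows [1->0,2->0,3->2] -> levels [3 9 7 10]
Step 2: flows [1->0,2->0,3->2] -> levels [5 8 7 9]
Step 3: flows [1->0,2->0,3->2] -> levels [7 7 7 8]
Step 4: flows [0=1,0=2,3->2] -> levels [7 7 8 7]
Step 5: flows [0=1,2->0,2->3] -> levels [8 7 6 8]
Step 6: flows [0->1,0->2,3->2] -> levels [6 8 8 7]
Step 7: flows [1->0,2->0,2->3] -> levels [8 7 6 8]
  -> period-2 cycle: step 7 state = step 5 state; never stabilizes
  -> state at step 30: (30-5) mod 2 = 1, same as step 6 -> [6 8 8 7]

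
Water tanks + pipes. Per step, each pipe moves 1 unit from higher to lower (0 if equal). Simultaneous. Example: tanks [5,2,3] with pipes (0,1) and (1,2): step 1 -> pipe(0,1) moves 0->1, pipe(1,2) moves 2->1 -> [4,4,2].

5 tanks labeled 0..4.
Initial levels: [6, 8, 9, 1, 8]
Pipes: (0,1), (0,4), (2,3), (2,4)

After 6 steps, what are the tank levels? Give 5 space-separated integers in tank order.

Step 1: flows [1->0,4->0,2->3,2->4] -> levels [8 7 7 2 8]
Step 2: flows [0->1,0=4,2->3,4->2] -> levels [7 8 7 3 7]
Step 3: flows [1->0,0=4,2->3,2=4] -> levels [8 7 6 4 7]
Step 4: flows [0->1,0->4,2->3,4->2] -> levels [6 8 6 5 7]
Step 5: flows [1->0,4->0,2->3,4->2] -> levels [8 7 6 6 5]
Step 6: flows [0->1,0->4,2=3,2->4] -> levels [6 8 5 6 7]

Answer: 6 8 5 6 7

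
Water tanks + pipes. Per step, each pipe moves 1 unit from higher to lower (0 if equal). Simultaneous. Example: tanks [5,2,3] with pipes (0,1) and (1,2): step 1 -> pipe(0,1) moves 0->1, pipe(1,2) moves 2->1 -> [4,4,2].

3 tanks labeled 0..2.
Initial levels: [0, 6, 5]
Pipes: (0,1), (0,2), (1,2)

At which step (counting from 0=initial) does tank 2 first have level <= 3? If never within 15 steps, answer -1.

Answer: 2

Derivation:
Step 1: flows [1->0,2->0,1->2] -> levels [2 4 5]
Step 2: flows [1->0,2->0,2->1] -> levels [4 4 3]
Tank 2 first reaches <=3 at step 2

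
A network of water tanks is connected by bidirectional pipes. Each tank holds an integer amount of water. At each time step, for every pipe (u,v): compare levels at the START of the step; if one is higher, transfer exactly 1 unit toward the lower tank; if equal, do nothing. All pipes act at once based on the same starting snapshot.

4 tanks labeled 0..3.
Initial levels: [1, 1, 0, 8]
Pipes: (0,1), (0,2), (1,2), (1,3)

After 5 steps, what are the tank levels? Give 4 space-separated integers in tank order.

Answer: 1 3 3 3

Derivation:
Step 1: flows [0=1,0->2,1->2,3->1] -> levels [0 1 2 7]
Step 2: flows [1->0,2->0,2->1,3->1] -> levels [2 2 0 6]
Step 3: flows [0=1,0->2,1->2,3->1] -> levels [1 2 2 5]
Step 4: flows [1->0,2->0,1=2,3->1] -> levels [3 2 1 4]
Step 5: flows [0->1,0->2,1->2,3->1] -> levels [1 3 3 3]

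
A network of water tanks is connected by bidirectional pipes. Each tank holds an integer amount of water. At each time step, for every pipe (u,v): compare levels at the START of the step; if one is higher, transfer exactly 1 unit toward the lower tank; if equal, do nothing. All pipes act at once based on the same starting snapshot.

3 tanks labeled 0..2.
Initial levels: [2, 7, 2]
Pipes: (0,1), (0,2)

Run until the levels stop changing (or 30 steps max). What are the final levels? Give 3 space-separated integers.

Step 1: flows [1->0,0=2] -> levels [3 6 2]
Step 2: flows [1->0,0->2] -> levels [3 5 3]
Step 3: flows [1->0,0=2] -> levels [4 4 3]
Step 4: flows [0=1,0->2] -> levels [3 4 4]
Step 5: flows [1->0,2->0] -> levels [5 3 3]
Step 6: flows [0->1,0->2] -> levels [3 4 4]
  -> period-2 cycle: step 6 state = step 4 state; never stabilizes
  -> state at step 30: (30-4) mod 2 = 0, same as step 4 -> [3 4 4]

Answer: 3 4 4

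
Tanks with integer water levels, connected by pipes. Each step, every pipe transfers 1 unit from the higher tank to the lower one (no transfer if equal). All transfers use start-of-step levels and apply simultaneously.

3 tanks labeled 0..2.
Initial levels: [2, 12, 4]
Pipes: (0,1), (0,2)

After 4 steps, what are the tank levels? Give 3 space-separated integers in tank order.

Answer: 5 8 5

Derivation:
Step 1: flows [1->0,2->0] -> levels [4 11 3]
Step 2: flows [1->0,0->2] -> levels [4 10 4]
Step 3: flows [1->0,0=2] -> levels [5 9 4]
Step 4: flows [1->0,0->2] -> levels [5 8 5]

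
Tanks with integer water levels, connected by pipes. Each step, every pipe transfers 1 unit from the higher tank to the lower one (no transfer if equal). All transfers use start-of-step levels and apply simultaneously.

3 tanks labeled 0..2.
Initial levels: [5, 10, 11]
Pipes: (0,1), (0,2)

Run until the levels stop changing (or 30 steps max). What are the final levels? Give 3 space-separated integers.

Step 1: flows [1->0,2->0] -> levels [7 9 10]
Step 2: flows [1->0,2->0] -> levels [9 8 9]
Step 3: flows [0->1,0=2] -> levels [8 9 9]
Step 4: flows [1->0,2->0] -> levels [10 8 8]
Step 5: flows [0->1,0->2] -> levels [8 9 9]
  -> period-2 cycle: step 5 state = step 3 state; never stabilizes
  -> state at step 30: (30-3) mod 2 = 1, same as step 4 -> [10 8 8]

Answer: 10 8 8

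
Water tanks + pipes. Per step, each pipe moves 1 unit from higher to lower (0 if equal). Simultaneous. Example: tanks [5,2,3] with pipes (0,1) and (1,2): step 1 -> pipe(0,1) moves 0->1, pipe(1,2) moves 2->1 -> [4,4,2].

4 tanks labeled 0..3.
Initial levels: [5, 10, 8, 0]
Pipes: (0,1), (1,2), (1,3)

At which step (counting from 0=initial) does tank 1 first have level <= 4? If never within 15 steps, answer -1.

Step 1: flows [1->0,1->2,1->3] -> levels [6 7 9 1]
Step 2: flows [1->0,2->1,1->3] -> levels [7 6 8 2]
Step 3: flows [0->1,2->1,1->3] -> levels [6 7 7 3]
Step 4: flows [1->0,1=2,1->3] -> levels [7 5 7 4]
Step 5: flows [0->1,2->1,1->3] -> levels [6 6 6 5]
Step 6: flows [0=1,1=2,1->3] -> levels [6 5 6 6]
Step 7: flows [0->1,2->1,3->1] -> levels [5 8 5 5]
Step 8: flows [1->0,1->2,1->3] -> levels [6 5 6 6]
  -> period-2 cycle (repeats step 6); tank 1 never drops to <=4
Tank 1 never reaches <=4 within 15 steps

Answer: -1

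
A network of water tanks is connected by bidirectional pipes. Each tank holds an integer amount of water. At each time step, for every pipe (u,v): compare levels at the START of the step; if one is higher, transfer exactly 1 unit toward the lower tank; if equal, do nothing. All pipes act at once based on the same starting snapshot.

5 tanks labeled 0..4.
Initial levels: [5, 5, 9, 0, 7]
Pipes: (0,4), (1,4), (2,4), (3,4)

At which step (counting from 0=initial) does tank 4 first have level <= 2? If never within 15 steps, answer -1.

Answer: -1

Derivation:
Step 1: flows [4->0,4->1,2->4,4->3] -> levels [6 6 8 1 5]
Step 2: flows [0->4,1->4,2->4,4->3] -> levels [5 5 7 2 7]
Step 3: flows [4->0,4->1,2=4,4->3] -> levels [6 6 7 3 4]
Step 4: flows [0->4,1->4,2->4,4->3] -> levels [5 5 6 4 6]
Step 5: flows [4->0,4->1,2=4,4->3] -> levels [6 6 6 5 3]
Step 6: flows [0->4,1->4,2->4,3->4] -> levels [5 5 5 4 7]
Step 7: flows [4->0,4->1,4->2,4->3] -> levels [6 6 6 5 3]
  -> period-2 cycle (repeats step 5); tank 4 never drops to <=2
Tank 4 never reaches <=2 within 15 steps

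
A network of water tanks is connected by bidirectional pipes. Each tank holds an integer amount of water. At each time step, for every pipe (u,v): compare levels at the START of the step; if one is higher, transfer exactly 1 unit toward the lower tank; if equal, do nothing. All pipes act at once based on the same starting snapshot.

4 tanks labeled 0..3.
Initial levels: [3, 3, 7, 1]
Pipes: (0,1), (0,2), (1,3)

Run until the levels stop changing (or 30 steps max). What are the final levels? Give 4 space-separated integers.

Answer: 3 4 4 3

Derivation:
Step 1: flows [0=1,2->0,1->3] -> levels [4 2 6 2]
Step 2: flows [0->1,2->0,1=3] -> levels [4 3 5 2]
Step 3: flows [0->1,2->0,1->3] -> levels [4 3 4 3]
Step 4: flows [0->1,0=2,1=3] -> levels [3 4 4 3]
Step 5: flows [1->0,2->0,1->3] -> levels [5 2 3 4]
Step 6: flows [0->1,0->2,3->1] -> levels [3 4 4 3]
  -> period-2 cycle: step 6 state = step 4 state; never stabilizes
  -> state at step 30: (30-4) mod 2 = 0, same as step 4 -> [3 4 4 3]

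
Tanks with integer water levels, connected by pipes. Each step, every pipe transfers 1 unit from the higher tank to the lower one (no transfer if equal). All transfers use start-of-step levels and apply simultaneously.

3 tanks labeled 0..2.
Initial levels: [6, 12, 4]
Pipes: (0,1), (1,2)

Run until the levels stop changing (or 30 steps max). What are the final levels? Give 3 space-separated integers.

Answer: 7 8 7

Derivation:
Step 1: flows [1->0,1->2] -> levels [7 10 5]
Step 2: flows [1->0,1->2] -> levels [8 8 6]
Step 3: flows [0=1,1->2] -> levels [8 7 7]
Step 4: flows [0->1,1=2] -> levels [7 8 7]
Step 5: flows [1->0,1->2] -> levels [8 6 8]
Step 6: flows [0->1,2->1] -> levels [7 8 7]
  -> period-2 cycle: step 6 state = step 4 state; never stabilizes
  -> state at step 30: (30-4) mod 2 = 0, same as step 4 -> [7 8 7]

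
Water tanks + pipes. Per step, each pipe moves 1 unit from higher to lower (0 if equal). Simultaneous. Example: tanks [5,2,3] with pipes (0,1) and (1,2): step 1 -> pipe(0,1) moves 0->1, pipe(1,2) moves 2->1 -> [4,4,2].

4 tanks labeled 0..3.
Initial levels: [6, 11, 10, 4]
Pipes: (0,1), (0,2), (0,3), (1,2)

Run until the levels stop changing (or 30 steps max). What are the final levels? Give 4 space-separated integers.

Answer: 6 9 8 8

Derivation:
Step 1: flows [1->0,2->0,0->3,1->2] -> levels [7 9 10 5]
Step 2: flows [1->0,2->0,0->3,2->1] -> levels [8 9 8 6]
Step 3: flows [1->0,0=2,0->3,1->2] -> levels [8 7 9 7]
Step 4: flows [0->1,2->0,0->3,2->1] -> levels [7 9 7 8]
Step 5: flows [1->0,0=2,3->0,1->2] -> levels [9 7 8 7]
Step 6: flows [0->1,0->2,0->3,2->1] -> levels [6 9 8 8]
Step 7: flows [1->0,2->0,3->0,1->2] -> levels [9 7 8 7]
  -> period-2 cycle: step 7 state = step 5 state; never stabilizes
  -> state at step 30: (30-5) mod 2 = 1, same as step 6 -> [6 9 8 8]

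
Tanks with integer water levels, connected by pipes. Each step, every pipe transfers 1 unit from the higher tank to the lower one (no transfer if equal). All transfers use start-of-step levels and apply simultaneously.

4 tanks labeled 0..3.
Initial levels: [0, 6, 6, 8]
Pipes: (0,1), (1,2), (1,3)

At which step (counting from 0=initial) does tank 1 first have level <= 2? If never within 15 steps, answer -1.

Answer: -1

Derivation:
Step 1: flows [1->0,1=2,3->1] -> levels [1 6 6 7]
Step 2: flows [1->0,1=2,3->1] -> levels [2 6 6 6]
Step 3: flows [1->0,1=2,1=3] -> levels [3 5 6 6]
Step 4: flows [1->0,2->1,3->1] -> levels [4 6 5 5]
Step 5: flows [1->0,1->2,1->3] -> levels [5 3 6 6]
Step 6: flows [0->1,2->1,3->1] -> levels [4 6 5 5]
  -> period-2 cycle (repeats step 4); tank 1 never drops to <=2
Tank 1 never reaches <=2 within 15 steps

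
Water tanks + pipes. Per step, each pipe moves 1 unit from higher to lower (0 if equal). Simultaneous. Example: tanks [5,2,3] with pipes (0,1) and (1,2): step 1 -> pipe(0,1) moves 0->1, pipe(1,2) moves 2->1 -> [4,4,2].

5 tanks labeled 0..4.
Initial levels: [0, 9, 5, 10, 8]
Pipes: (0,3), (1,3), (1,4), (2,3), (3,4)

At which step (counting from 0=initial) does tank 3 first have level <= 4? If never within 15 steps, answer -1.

Answer: 7

Derivation:
Step 1: flows [3->0,3->1,1->4,3->2,3->4] -> levels [1 9 6 6 10]
Step 2: flows [3->0,1->3,4->1,2=3,4->3] -> levels [2 9 6 7 8]
Step 3: flows [3->0,1->3,1->4,3->2,4->3] -> levels [3 7 7 7 8]
Step 4: flows [3->0,1=3,4->1,2=3,4->3] -> levels [4 8 7 7 6]
Step 5: flows [3->0,1->3,1->4,2=3,3->4] -> levels [5 6 7 6 8]
Step 6: flows [3->0,1=3,4->1,2->3,4->3] -> levels [6 7 6 7 6]
Step 7: flows [3->0,1=3,1->4,3->2,3->4] -> levels [7 6 7 4 8]
Tank 3 first reaches <=4 at step 7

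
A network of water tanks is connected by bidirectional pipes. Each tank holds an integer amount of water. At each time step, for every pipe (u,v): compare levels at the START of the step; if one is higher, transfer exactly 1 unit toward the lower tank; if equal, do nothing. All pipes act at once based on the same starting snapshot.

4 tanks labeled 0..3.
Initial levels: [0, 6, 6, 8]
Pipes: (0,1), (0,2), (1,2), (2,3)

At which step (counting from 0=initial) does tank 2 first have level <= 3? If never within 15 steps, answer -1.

Step 1: flows [1->0,2->0,1=2,3->2] -> levels [2 5 6 7]
Step 2: flows [1->0,2->0,2->1,3->2] -> levels [4 5 5 6]
Step 3: flows [1->0,2->0,1=2,3->2] -> levels [6 4 5 5]
Step 4: flows [0->1,0->2,2->1,2=3] -> levels [4 6 5 5]
Step 5: flows [1->0,2->0,1->2,2=3] -> levels [6 4 5 5]
  -> period-2 cycle (repeats step 3); tank 2 never drops to <=3
Tank 2 never reaches <=3 within 15 steps

Answer: -1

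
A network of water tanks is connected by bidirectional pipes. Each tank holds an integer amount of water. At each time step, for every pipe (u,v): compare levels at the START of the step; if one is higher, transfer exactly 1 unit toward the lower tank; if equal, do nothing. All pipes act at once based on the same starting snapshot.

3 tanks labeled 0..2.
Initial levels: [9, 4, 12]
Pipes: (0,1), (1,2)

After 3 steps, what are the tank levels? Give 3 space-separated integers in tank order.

Answer: 8 8 9

Derivation:
Step 1: flows [0->1,2->1] -> levels [8 6 11]
Step 2: flows [0->1,2->1] -> levels [7 8 10]
Step 3: flows [1->0,2->1] -> levels [8 8 9]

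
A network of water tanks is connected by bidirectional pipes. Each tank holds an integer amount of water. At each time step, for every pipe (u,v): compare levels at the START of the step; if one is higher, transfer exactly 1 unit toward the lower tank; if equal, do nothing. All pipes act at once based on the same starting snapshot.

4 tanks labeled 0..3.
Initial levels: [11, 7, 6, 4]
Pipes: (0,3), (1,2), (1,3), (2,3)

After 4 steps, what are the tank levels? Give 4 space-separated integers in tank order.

Step 1: flows [0->3,1->2,1->3,2->3] -> levels [10 5 6 7]
Step 2: flows [0->3,2->1,3->1,3->2] -> levels [9 7 6 6]
Step 3: flows [0->3,1->2,1->3,2=3] -> levels [8 5 7 8]
Step 4: flows [0=3,2->1,3->1,3->2] -> levels [8 7 7 6]

Answer: 8 7 7 6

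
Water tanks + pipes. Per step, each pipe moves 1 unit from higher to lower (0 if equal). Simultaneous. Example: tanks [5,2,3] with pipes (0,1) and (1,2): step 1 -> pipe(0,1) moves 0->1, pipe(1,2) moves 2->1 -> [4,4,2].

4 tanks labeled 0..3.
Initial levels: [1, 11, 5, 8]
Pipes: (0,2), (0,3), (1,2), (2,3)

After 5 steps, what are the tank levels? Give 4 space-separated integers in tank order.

Answer: 6 8 5 6

Derivation:
Step 1: flows [2->0,3->0,1->2,3->2] -> levels [3 10 6 6]
Step 2: flows [2->0,3->0,1->2,2=3] -> levels [5 9 6 5]
Step 3: flows [2->0,0=3,1->2,2->3] -> levels [6 8 5 6]
Step 4: flows [0->2,0=3,1->2,3->2] -> levels [5 7 8 5]
Step 5: flows [2->0,0=3,2->1,2->3] -> levels [6 8 5 6]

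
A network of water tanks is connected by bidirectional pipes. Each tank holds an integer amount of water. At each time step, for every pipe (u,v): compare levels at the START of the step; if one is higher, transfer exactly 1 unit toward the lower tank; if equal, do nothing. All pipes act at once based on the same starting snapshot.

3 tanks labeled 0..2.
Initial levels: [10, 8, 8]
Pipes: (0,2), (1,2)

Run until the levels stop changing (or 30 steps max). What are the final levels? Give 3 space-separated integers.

Step 1: flows [0->2,1=2] -> levels [9 8 9]
Step 2: flows [0=2,2->1] -> levels [9 9 8]
Step 3: flows [0->2,1->2] -> levels [8 8 10]
Step 4: flows [2->0,2->1] -> levels [9 9 8]
  -> period-2 cycle: step 4 state = step 2 state; never stabilizes
  -> state at step 30: (30-2) mod 2 = 0, same as step 2 -> [9 9 8]

Answer: 9 9 8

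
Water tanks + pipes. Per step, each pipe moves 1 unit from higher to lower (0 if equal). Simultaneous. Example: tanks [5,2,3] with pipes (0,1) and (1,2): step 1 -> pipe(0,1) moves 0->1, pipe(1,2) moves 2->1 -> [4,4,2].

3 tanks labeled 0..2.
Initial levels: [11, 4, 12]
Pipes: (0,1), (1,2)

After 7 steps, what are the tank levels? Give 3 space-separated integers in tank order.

Answer: 8 10 9

Derivation:
Step 1: flows [0->1,2->1] -> levels [10 6 11]
Step 2: flows [0->1,2->1] -> levels [9 8 10]
Step 3: flows [0->1,2->1] -> levels [8 10 9]
Step 4: flows [1->0,1->2] -> levels [9 8 10]
  -> period-2 cycle: step 4 state = step 2 state
  -> state at step 7: (7-2) mod 2 = 1, same as step 3 -> [8 10 9]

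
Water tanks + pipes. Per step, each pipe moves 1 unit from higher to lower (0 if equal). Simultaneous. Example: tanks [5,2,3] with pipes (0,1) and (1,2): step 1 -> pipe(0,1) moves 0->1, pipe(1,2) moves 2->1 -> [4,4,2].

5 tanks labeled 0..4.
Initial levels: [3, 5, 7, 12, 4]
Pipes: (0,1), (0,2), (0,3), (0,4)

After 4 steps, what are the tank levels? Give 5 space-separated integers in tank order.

Step 1: flows [1->0,2->0,3->0,4->0] -> levels [7 4 6 11 3]
Step 2: flows [0->1,0->2,3->0,0->4] -> levels [5 5 7 10 4]
Step 3: flows [0=1,2->0,3->0,0->4] -> levels [6 5 6 9 5]
Step 4: flows [0->1,0=2,3->0,0->4] -> levels [5 6 6 8 6]

Answer: 5 6 6 8 6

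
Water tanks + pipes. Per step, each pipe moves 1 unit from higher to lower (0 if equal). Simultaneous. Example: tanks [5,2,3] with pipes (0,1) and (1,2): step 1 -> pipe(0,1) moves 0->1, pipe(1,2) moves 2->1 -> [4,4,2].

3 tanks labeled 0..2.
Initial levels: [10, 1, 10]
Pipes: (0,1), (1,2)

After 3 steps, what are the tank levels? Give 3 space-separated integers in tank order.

Step 1: flows [0->1,2->1] -> levels [9 3 9]
Step 2: flows [0->1,2->1] -> levels [8 5 8]
Step 3: flows [0->1,2->1] -> levels [7 7 7]

Answer: 7 7 7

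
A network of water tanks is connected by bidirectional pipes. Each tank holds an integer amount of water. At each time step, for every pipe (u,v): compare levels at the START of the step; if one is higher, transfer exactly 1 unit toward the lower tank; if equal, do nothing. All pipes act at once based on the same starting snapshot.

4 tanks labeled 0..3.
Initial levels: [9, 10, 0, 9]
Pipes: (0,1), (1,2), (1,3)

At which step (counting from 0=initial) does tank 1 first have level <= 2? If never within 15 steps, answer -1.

Step 1: flows [1->0,1->2,1->3] -> levels [10 7 1 10]
Step 2: flows [0->1,1->2,3->1] -> levels [9 8 2 9]
Step 3: flows [0->1,1->2,3->1] -> levels [8 9 3 8]
Step 4: flows [1->0,1->2,1->3] -> levels [9 6 4 9]
Step 5: flows [0->1,1->2,3->1] -> levels [8 7 5 8]
Step 6: flows [0->1,1->2,3->1] -> levels [7 8 6 7]
Step 7: flows [1->0,1->2,1->3] -> levels [8 5 7 8]
Step 8: flows [0->1,2->1,3->1] -> levels [7 8 6 7]
  -> period-2 cycle (repeats step 6); tank 1 never drops to <=2
Tank 1 never reaches <=2 within 15 steps

Answer: -1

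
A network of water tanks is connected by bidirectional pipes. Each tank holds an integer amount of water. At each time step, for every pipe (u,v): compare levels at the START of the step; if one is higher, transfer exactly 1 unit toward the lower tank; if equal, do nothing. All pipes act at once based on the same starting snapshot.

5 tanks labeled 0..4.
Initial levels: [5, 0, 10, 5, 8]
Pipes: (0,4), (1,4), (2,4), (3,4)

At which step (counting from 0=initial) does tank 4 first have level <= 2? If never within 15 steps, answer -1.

Answer: -1

Derivation:
Step 1: flows [4->0,4->1,2->4,4->3] -> levels [6 1 9 6 6]
Step 2: flows [0=4,4->1,2->4,3=4] -> levels [6 2 8 6 6]
Step 3: flows [0=4,4->1,2->4,3=4] -> levels [6 3 7 6 6]
Step 4: flows [0=4,4->1,2->4,3=4] -> levels [6 4 6 6 6]
Step 5: flows [0=4,4->1,2=4,3=4] -> levels [6 5 6 6 5]
Step 6: flows [0->4,1=4,2->4,3->4] -> levels [5 5 5 5 8]
Step 7: flows [4->0,4->1,4->2,4->3] -> levels [6 6 6 6 4]
Step 8: flows [0->4,1->4,2->4,3->4] -> levels [5 5 5 5 8]
  -> period-2 cycle (repeats step 6); tank 4 never drops to <=2
Tank 4 never reaches <=2 within 15 steps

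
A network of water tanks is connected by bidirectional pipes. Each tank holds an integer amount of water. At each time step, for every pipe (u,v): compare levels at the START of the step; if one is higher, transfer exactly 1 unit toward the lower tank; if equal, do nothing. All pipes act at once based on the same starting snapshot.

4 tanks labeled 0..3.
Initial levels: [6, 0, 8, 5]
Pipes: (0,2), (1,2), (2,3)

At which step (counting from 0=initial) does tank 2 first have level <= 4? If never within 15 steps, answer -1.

Step 1: flows [2->0,2->1,2->3] -> levels [7 1 5 6]
Step 2: flows [0->2,2->1,3->2] -> levels [6 2 6 5]
Step 3: flows [0=2,2->1,2->3] -> levels [6 3 4 6]
Tank 2 first reaches <=4 at step 3

Answer: 3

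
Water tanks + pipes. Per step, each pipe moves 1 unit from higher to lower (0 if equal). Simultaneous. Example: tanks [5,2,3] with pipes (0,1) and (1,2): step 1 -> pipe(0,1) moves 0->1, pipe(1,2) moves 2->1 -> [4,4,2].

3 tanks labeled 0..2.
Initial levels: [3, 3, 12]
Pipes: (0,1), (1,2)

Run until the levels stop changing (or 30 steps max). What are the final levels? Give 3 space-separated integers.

Answer: 6 6 6

Derivation:
Step 1: flows [0=1,2->1] -> levels [3 4 11]
Step 2: flows [1->0,2->1] -> levels [4 4 10]
Step 3: flows [0=1,2->1] -> levels [4 5 9]
Step 4: flows [1->0,2->1] -> levels [5 5 8]
Step 5: flows [0=1,2->1] -> levels [5 6 7]
Step 6: flows [1->0,2->1] -> levels [6 6 6]
Step 7: flows [0=1,1=2] -> levels [6 6 6]
  -> stable (no change)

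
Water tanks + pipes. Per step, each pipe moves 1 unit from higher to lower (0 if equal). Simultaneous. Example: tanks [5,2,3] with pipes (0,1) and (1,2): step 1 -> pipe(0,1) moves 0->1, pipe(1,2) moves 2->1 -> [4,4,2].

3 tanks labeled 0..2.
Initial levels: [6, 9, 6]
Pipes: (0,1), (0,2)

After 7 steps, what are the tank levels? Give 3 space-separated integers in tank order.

Answer: 7 7 7

Derivation:
Step 1: flows [1->0,0=2] -> levels [7 8 6]
Step 2: flows [1->0,0->2] -> levels [7 7 7]
Step 3: flows [0=1,0=2] -> levels [7 7 7]
  -> stable; steps 4..7 unchanged -> [7 7 7]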